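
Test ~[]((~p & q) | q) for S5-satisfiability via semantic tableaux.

Yes, satisfiable

1. ~[]((~p & q) | q), u
2. ~((~p & q) | q), v
3. ~(~p & q), v
4. ~q, v
Accessibility: uRu, uRv, vRu, vRv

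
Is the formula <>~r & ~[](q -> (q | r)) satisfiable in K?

1. <>~r & ~[](q -> (q | r)), u
2. <>~r, u
3. ~[](q -> (q | r)), u
4. ~r, v
5. ~(q -> (q | r)), w
6. q, w
7. ~(q | r), w
8. ~q, w
9. ~r, w
Accessibility: uRv, uRw
Branch closes: q and ~q both at w.
Every branch closes; the branch above is one of them.

No, unsatisfiable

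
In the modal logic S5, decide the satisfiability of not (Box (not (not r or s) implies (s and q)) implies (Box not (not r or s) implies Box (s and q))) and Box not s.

1. not (Box (not (not r or s) implies (s and q)) implies (Box not (not r or s) implies Box (s and q))) and Box not s, 0
2. not (Box (not (not r or s) implies (s and q)) implies (Box not (not r or s) implies Box (s and q))), 0
3. Box not s, 0
4. Box (not (not r or s) implies (s and q)), 0
5. not (Box not (not r or s) implies Box (s and q)), 0
6. Box not (not r or s), 0
7. not Box (s and q), 0
8. not s, 0
9. not (not r or s) implies (s and q), 0
10. not (not r or s), 0
11. r, 0
12. s and q, 0
13. s, 0
14. q, 0
Accessibility: 0R0
Branch closes: s and not s both at 0.
All branches of the tableau close; one closing branch shown above.

Unsatisfiable (every branch closes)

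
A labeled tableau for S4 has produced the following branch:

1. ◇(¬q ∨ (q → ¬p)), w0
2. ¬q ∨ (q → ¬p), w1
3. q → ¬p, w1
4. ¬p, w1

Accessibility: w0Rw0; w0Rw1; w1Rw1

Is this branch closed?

Not closed

No atom appears with both signs at the same world.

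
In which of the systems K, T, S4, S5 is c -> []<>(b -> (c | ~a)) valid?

S5-tableau for the negation ~(c -> []<>(b -> (c | ~a))):
1. ~(c -> []<>(b -> (c | ~a))), u
2. c, u
3. ~[]<>(b -> (c | ~a)), u
4. ~<>(b -> (c | ~a)), v
5. ~(b -> (c | ~a)), u
6. b, u
7. ~(c | ~a), u
8. ~c, u
9. a, u
Accessibility: uRu, uRv, vRu, vRv
Branch closes: c and ~c both at u.
Every branch closes (one shown): valid in S5.
S4-tableau for the negation ~(c -> []<>(b -> (c | ~a))):
1. ~(c -> []<>(b -> (c | ~a))), u
2. c, u
3. ~[]<>(b -> (c | ~a)), u
4. ~<>(b -> (c | ~a)), v
5. ~(b -> (c | ~a)), v
6. b, v
7. ~(c | ~a), v
8. ~c, v
9. a, v
Accessibility: uRu, uRv, vRv
Complete open branch: countermodel on an S4-frame, so not valid in S4, nor in K, T (the same frame is also a K-frame and a T-frame).

S5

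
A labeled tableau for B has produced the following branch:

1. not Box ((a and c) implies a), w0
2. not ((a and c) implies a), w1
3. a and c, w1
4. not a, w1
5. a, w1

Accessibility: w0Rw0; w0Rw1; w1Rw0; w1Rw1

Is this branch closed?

Closed

Both a and not a appear at w1.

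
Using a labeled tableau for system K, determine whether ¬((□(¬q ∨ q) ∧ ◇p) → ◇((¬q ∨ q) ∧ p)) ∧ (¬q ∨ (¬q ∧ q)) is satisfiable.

1. ¬((□(¬q ∨ q) ∧ ◇p) → ◇((¬q ∨ q) ∧ p)) ∧ (¬q ∨ (¬q ∧ q)), u
2. ¬((□(¬q ∨ q) ∧ ◇p) → ◇((¬q ∨ q) ∧ p)), u
3. ¬q ∨ (¬q ∧ q), u
4. □(¬q ∨ q) ∧ ◇p, u
5. ¬◇((¬q ∨ q) ∧ p), u
6. □(¬q ∨ q), u
7. ◇p, u
8. ¬q, u
9. p, v
10. ¬((¬q ∨ q) ∧ p), v
11. ¬q ∨ q, v
12. ¬(¬q ∨ q), v
13. q, v
14. ¬q, v
Accessibility: uRv
Branch closes: q and ¬q both at v.
All branches of the tableau close; one closing branch shown above.

Unsatisfiable (every branch closes)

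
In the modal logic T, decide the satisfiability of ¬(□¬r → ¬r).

1. ¬(□¬r → ¬r), w0
2. □¬r, w0   [¬→-rule on 1]
3. r, w0   [¬→-rule on 1]
4. ¬r, w0   [□-rule on 2 via w0Rw0]
Accessibility: w0Rw0
Branch closes: r and ¬r both at w0.
(One branch shown.) All branches close.

Unsatisfiable (every branch closes)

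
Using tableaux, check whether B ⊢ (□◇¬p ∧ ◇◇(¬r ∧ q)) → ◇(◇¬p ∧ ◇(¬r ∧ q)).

Valid

Tableau for the negation ¬((□◇¬p ∧ ◇◇(¬r ∧ q)) → ◇(◇¬p ∧ ◇(¬r ∧ q))):
1. ¬((□◇¬p ∧ ◇◇(¬r ∧ q)) → ◇(◇¬p ∧ ◇(¬r ∧ q))), u
2. □◇¬p ∧ ◇◇(¬r ∧ q), u   [¬→-rule on 1]
3. ¬◇(◇¬p ∧ ◇(¬r ∧ q)), u   [¬→-rule on 1]
4. □◇¬p, u   [∧-rule on 2]
5. ◇◇(¬r ∧ q), u   [∧-rule on 2]
6. ¬(◇¬p ∧ ◇(¬r ∧ q)), u   [¬◇-rule on 3 via uRu]
7. ◇¬p, u   [□-rule on 4 via uRu]
8. ¬◇(¬r ∧ q), u   [¬∧-rule on 6 (branches; this branch)]
9. ¬(¬r ∧ q), u   [¬◇-rule on 8 via uRu]
10. ¬q, u   [¬∧-rule on 9 (branches; this branch)]
11. ◇(¬r ∧ q), v   [◇-rule on 5: fresh world v, uRv]
12. ¬(◇¬p ∧ ◇(¬r ∧ q)), v   [¬◇-rule on 3 via uRv]
13. ◇¬p, v   [□-rule on 4 via uRv]
14. ¬(¬r ∧ q), v   [¬◇-rule on 8 via uRv]
15. ¬◇¬p, v   [¬∧-rule on 12 (branches; this branch)]
16. p, u   [¬◇-rule on 15 via vRu]
17. p, v   [¬◇-rule on 15 via vRv]
18. ¬q, v   [¬∧-rule on 14 (branches; this branch)]
19. ¬p, w   [◇-rule on 7: fresh world w, uRw]
20. ¬(◇¬p ∧ ◇(¬r ∧ q)), w   [¬◇-rule on 3 via uRw]
21. ◇¬p, w   [□-rule on 4 via uRw]
22. ¬(¬r ∧ q), w   [¬◇-rule on 8 via uRw]
23. ¬◇(¬r ∧ q), w   [¬∧-rule on 20 (branches; this branch)]
24. ¬q, w   [¬∧-rule on 22 (branches; this branch)]
25. ¬r ∧ q, x   [◇-rule on 11: fresh world x, vRx]
26. ¬r, x   [∧-rule on 25]
27. q, x   [∧-rule on 25]
28. p, x   [¬◇-rule on 15 via vRx]
29. ¬p, y   [◇-rule on 13: fresh world y, vRy]
30. p, y   [¬◇-rule on 15 via vRy]
Accessibility: uRu, uRv, uRw, vRu, vRv, vRx, vRy, wRu, wRw, xRv, xRx, yRv, yRy
Branch closes: p and ¬p both at y.
All branches of the negation close; one closing branch shown above.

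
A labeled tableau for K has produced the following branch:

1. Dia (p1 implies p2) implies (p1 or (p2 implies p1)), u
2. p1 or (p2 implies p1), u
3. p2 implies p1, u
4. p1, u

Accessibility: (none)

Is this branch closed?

Not closed

No world carries both an atom and its negation.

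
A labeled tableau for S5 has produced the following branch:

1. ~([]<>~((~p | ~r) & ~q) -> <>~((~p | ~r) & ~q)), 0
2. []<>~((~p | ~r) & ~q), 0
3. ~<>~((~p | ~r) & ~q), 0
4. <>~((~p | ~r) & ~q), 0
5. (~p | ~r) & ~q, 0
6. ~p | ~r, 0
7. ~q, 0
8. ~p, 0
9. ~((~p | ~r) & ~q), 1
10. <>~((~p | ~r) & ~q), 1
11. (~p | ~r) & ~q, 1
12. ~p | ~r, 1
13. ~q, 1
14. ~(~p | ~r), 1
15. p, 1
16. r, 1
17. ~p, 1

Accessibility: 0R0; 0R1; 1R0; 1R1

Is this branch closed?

Both p and ~p appear at 1.

Yes, closed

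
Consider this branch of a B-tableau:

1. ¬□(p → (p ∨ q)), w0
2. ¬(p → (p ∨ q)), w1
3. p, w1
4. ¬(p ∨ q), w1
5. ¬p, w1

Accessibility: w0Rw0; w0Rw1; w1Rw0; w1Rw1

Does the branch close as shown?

Both p and ¬p appear at w1.

Yes, closed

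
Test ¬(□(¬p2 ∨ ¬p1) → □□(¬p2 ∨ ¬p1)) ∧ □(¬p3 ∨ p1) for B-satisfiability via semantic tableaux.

1. ¬(□(¬p2 ∨ ¬p1) → □□(¬p2 ∨ ¬p1)) ∧ □(¬p3 ∨ p1), w0
2. ¬(□(¬p2 ∨ ¬p1) → □□(¬p2 ∨ ¬p1)), w0   [∧-rule on 1]
3. □(¬p3 ∨ p1), w0   [∧-rule on 1]
4. □(¬p2 ∨ ¬p1), w0   [¬→-rule on 2]
5. ¬□□(¬p2 ∨ ¬p1), w0   [¬→-rule on 2]
6. ¬p3 ∨ p1, w0   [□-rule on 3 via w0Rw0]
7. ¬p2 ∨ ¬p1, w0   [□-rule on 4 via w0Rw0]
8. p1, w0   [∨-rule on 6 (branches; this branch)]
9. ¬p2, w0   [∨-rule on 7 (branches; this branch)]
10. ¬□(¬p2 ∨ ¬p1), w1   [¬□-rule on 5: fresh world w1, w0Rw1]
11. ¬p3 ∨ p1, w1   [□-rule on 3 via w0Rw1]
12. ¬p2 ∨ ¬p1, w1   [□-rule on 4 via w0Rw1]
13. p1, w1   [∨-rule on 11 (branches; this branch)]
14. ¬p2, w1   [∨-rule on 12 (branches; this branch)]
15. ¬(¬p2 ∨ ¬p1), w2   [¬□-rule on 10: fresh world w2, w1Rw2]
16. p2, w2   [¬∨-rule on 15]
17. p1, w2   [¬∨-rule on 15]
Accessibility: w0Rw0, w0Rw1, w1Rw0, w1Rw1, w1Rw2, w2Rw1, w2Rw2

Satisfiable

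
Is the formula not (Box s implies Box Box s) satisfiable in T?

Satisfiable (open branch found)

1. not (Box s implies Box Box s), u
2. Box s, u
3. not Box Box s, u
4. s, u
5. not Box s, v
6. s, v
7. not s, w
Accessibility: uRu, uRv, vRv, vRw, wRw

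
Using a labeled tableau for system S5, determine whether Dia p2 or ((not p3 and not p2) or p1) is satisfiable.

1. Dia p2 or ((not p3 and not p2) or p1), 0
2. (not p3 and not p2) or p1, 0
3. p1, 0
Accessibility: 0R0

Satisfiable (open branch found)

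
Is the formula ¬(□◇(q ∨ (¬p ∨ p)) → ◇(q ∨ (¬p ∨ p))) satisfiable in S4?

1. ¬(□◇(q ∨ (¬p ∨ p)) → ◇(q ∨ (¬p ∨ p))), 0
2. □◇(q ∨ (¬p ∨ p)), 0
3. ¬◇(q ∨ (¬p ∨ p)), 0
4. ◇(q ∨ (¬p ∨ p)), 0
5. ¬(q ∨ (¬p ∨ p)), 0
6. ¬q, 0
7. ¬(¬p ∨ p), 0
8. p, 0
9. ¬p, 0
Accessibility: 0R0
Branch closes: p and ¬p both at 0.
All branches of the tableau close; one closing branch shown above.

Unsatisfiable (every branch closes)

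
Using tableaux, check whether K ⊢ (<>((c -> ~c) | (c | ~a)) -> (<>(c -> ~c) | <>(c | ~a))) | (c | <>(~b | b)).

Tableau for the negation ~((<>((c -> ~c) | (c | ~a)) -> (<>(c -> ~c) | <>(c | ~a))) | (c | <>(~b | b))):
1. ~((<>((c -> ~c) | (c | ~a)) -> (<>(c -> ~c) | <>(c | ~a))) | (c | <>(~b | b))), u
2. ~(<>((c -> ~c) | (c | ~a)) -> (<>(c -> ~c) | <>(c | ~a))), u
3. ~(c | <>(~b | b)), u
4. <>((c -> ~c) | (c | ~a)), u
5. ~(<>(c -> ~c) | <>(c | ~a)), u
6. ~c, u
7. ~<>(~b | b), u
8. ~<>(c -> ~c), u
9. ~<>(c | ~a), u
10. (c -> ~c) | (c | ~a), v
11. ~(~b | b), v
12. b, v
13. ~b, v
Accessibility: uRv
Branch closes: b and ~b both at v.
All branches of the negation close; one closing branch shown above.

Yes, valid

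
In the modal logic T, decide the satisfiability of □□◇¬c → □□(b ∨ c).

Satisfiable

1. □□◇¬c → □□(b ∨ c), u
2. □□(b ∨ c), u
3. □(b ∨ c), u
4. b ∨ c, u
5. c, u
Accessibility: uRu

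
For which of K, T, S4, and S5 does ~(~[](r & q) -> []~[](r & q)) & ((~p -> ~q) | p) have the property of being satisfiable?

K, T, S4

S5-tableau for the formula:
1. ~(~[](r & q) -> []~[](r & q)) & ((~p -> ~q) | p), w0
2. ~(~[](r & q) -> []~[](r & q)), w0
3. (~p -> ~q) | p, w0
4. ~[](r & q), w0
5. ~[]~[](r & q), w0
6. ~p -> ~q, w0
7. p, w0
8. ~(r & q), w1
9. ~q, w1
10. [](r & q), w2
11. r & q, w0
12. r, w0
13. q, w0
14. r & q, w1
15. r, w1
16. q, w1
Accessibility: w0Rw0, w0Rw1, w0Rw2, w1Rw0, w1Rw1, w1Rw2, w2Rw0, w2Rw1, w2Rw2
Branch closes: q and ~q both at w1.
Every branch closes (one shown): unsatisfiable in S5.
S4-tableau for the formula:
1. ~(~[](r & q) -> []~[](r & q)) & ((~p -> ~q) | p), w0
2. ~(~[](r & q) -> []~[](r & q)), w0
3. (~p -> ~q) | p, w0
4. ~[](r & q), w0
5. ~[]~[](r & q), w0
6. p, w0
7. ~(r & q), w1
8. ~q, w1
9. [](r & q), w2
10. r & q, w2
11. r, w2
12. q, w2
Accessibility: w0Rw0, w0Rw1, w0Rw2, w1Rw1, w2Rw2
Complete open branch: satisfiable in S4, hence also in K, T (this S4-model is also a K-model and a T-model).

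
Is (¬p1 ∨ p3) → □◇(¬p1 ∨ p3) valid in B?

Tableau for the negation ¬((¬p1 ∨ p3) → □◇(¬p1 ∨ p3)):
1. ¬((¬p1 ∨ p3) → □◇(¬p1 ∨ p3)), 0
2. ¬p1 ∨ p3, 0
3. ¬□◇(¬p1 ∨ p3), 0
4. p3, 0
5. ¬◇(¬p1 ∨ p3), 1
6. ¬(¬p1 ∨ p3), 0
7. p1, 0
8. ¬p3, 0
Accessibility: 0R0, 0R1, 1R0, 1R1
Branch closes: p3 and ¬p3 both at 0.
All branches of the negation close; one closing branch shown above.

Valid in B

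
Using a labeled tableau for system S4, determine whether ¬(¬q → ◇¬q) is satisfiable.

Unsatisfiable (every branch closes)

1. ¬(¬q → ◇¬q), 0
2. ¬q, 0
3. ¬◇¬q, 0
4. q, 0
Accessibility: 0R0
Branch closes: q and ¬q both at 0.
(One branch shown.) All branches close.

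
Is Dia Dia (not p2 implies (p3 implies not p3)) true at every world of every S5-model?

Invalid (countermodel exists)

Tableau for the negation not Dia Dia (not p2 implies (p3 implies not p3)):
1. not Dia Dia (not p2 implies (p3 implies not p3)), 0
2. not Dia (not p2 implies (p3 implies not p3)), 0   [neg-Dia-rule on 1 via 0R0]
3. not (not p2 implies (p3 implies not p3)), 0   [neg-Dia-rule on 2 via 0R0]
4. not p2, 0   [neg-implies-rule on 3]
5. not (p3 implies not p3), 0   [neg-implies-rule on 3]
6. p3, 0   [neg-implies-rule on 5]
Accessibility: 0R0
The negation has an open branch (countermodel exists).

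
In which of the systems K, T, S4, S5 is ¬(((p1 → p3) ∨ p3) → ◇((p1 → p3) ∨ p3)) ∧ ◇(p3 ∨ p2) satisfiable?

K

K-tableau for the formula:
1. ¬(((p1 → p3) ∨ p3) → ◇((p1 → p3) ∨ p3)) ∧ ◇(p3 ∨ p2), u
2. ¬(((p1 → p3) ∨ p3) → ◇((p1 → p3) ∨ p3)), u
3. ◇(p3 ∨ p2), u
4. (p1 → p3) ∨ p3, u
5. ¬◇((p1 → p3) ∨ p3), u
6. p3, u
7. p3 ∨ p2, v
8. ¬((p1 → p3) ∨ p3), v
9. ¬(p1 → p3), v
10. ¬p3, v
11. p1, v
12. p2, v
Accessibility: uRv
Complete open branch: satisfiable in K.
T-tableau for the formula:
1. ¬(((p1 → p3) ∨ p3) → ◇((p1 → p3) ∨ p3)) ∧ ◇(p3 ∨ p2), u
2. ¬(((p1 → p3) ∨ p3) → ◇((p1 → p3) ∨ p3)), u
3. ◇(p3 ∨ p2), u
4. (p1 → p3) ∨ p3, u
5. ¬◇((p1 → p3) ∨ p3), u
6. ¬((p1 → p3) ∨ p3), u
7. ¬(p1 → p3), u
8. ¬p3, u
9. p1, u
10. p1 → p3, u
11. p3, u
Accessibility: uRu
Branch closes: p3 and ¬p3 both at u.
Every branch closes (one shown): unsatisfiable in T, hence also in S4, S5 (every S4/S5-frame is a T-frame).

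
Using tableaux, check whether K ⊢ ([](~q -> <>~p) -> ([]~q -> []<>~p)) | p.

Tableau for the negation ~(([](~q -> <>~p) -> ([]~q -> []<>~p)) | p):
1. ~(([](~q -> <>~p) -> ([]~q -> []<>~p)) | p), u
2. ~([](~q -> <>~p) -> ([]~q -> []<>~p)), u
3. ~p, u
4. [](~q -> <>~p), u
5. ~([]~q -> []<>~p), u
6. []~q, u
7. ~[]<>~p, u
8. ~<>~p, v
9. ~q -> <>~p, v
10. ~q, v
11. <>~p, v
12. ~p, w
13. p, w
Accessibility: uRv, vRw
Branch closes: p and ~p both at w.
All branches of the negation close; one closing branch shown above.

Valid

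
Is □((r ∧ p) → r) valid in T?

Tableau for the negation ¬□((r ∧ p) → r):
1. ¬□((r ∧ p) → r), u
2. ¬((r ∧ p) → r), v
3. r ∧ p, v
4. ¬r, v
5. r, v
6. p, v
Accessibility: uRu, uRv, vRv
Branch closes: r and ¬r both at v.
Every branch of the negation's tableau closes; the branch above is one of them.

Valid in T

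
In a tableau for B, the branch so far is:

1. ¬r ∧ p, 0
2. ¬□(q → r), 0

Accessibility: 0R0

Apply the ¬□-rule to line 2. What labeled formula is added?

a fresh world 1 with 0R1, and ¬(q → r) at 1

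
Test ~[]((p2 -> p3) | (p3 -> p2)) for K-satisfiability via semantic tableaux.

1. ~[]((p2 -> p3) | (p3 -> p2)), w0
2. ~((p2 -> p3) | (p3 -> p2)), w1
3. ~(p2 -> p3), w1
4. ~(p3 -> p2), w1
5. p2, w1
6. ~p3, w1
7. p3, w1
8. ~p2, w1
Accessibility: w0Rw1
Branch closes: p3 and ~p3 both at w1.
(One branch shown.) All branches close.

Unsatisfiable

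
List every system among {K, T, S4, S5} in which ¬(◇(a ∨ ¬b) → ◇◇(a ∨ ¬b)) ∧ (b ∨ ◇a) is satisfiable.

K

K-tableau for the formula:
1. ¬(◇(a ∨ ¬b) → ◇◇(a ∨ ¬b)) ∧ (b ∨ ◇a), 0
2. ¬(◇(a ∨ ¬b) → ◇◇(a ∨ ¬b)), 0
3. b ∨ ◇a, 0
4. ◇(a ∨ ¬b), 0
5. ¬◇◇(a ∨ ¬b), 0
6. ◇a, 0
7. a ∨ ¬b, 1
8. ¬◇(a ∨ ¬b), 1
9. ¬b, 1
10. a, 2
11. ¬◇(a ∨ ¬b), 2
Accessibility: 0R1, 0R2
Complete open branch: satisfiable in K.
T-tableau for the formula:
1. ¬(◇(a ∨ ¬b) → ◇◇(a ∨ ¬b)) ∧ (b ∨ ◇a), 0
2. ¬(◇(a ∨ ¬b) → ◇◇(a ∨ ¬b)), 0
3. b ∨ ◇a, 0
4. ◇(a ∨ ¬b), 0
5. ¬◇◇(a ∨ ¬b), 0
6. ¬◇(a ∨ ¬b), 0
7. ¬(a ∨ ¬b), 0
8. ¬a, 0
9. b, 0
10. ◇a, 0
11. a ∨ ¬b, 1
12. ¬◇(a ∨ ¬b), 1
13. ¬(a ∨ ¬b), 1
14. ¬a, 1
15. b, 1
16. ¬b, 1
Accessibility: 0R0, 0R1, 1R1
Branch closes: b and ¬b both at 1.
Every branch closes (one shown): unsatisfiable in T, hence also in S4, S5 (every S4/S5-frame is a T-frame).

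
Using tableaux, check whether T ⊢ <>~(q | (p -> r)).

Not valid

Tableau for the negation ~<>~(q | (p -> r)):
1. ~<>~(q | (p -> r)), w0
2. q | (p -> r), w0
3. p -> r, w0
4. r, w0
Accessibility: w0Rw0
The negation has an open branch (countermodel exists).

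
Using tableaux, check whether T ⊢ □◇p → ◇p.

Valid

Tableau for the negation ¬(□◇p → ◇p):
1. ¬(□◇p → ◇p), u
2. □◇p, u   [¬→-rule on 1]
3. ¬◇p, u   [¬→-rule on 1]
4. ◇p, u   [□-rule on 2 via uRu]
5. ¬p, u   [¬◇-rule on 3 via uRu]
6. p, v   [◇-rule on 4: fresh world v, uRv]
7. ◇p, v   [□-rule on 2 via uRv]
8. ¬p, v   [¬◇-rule on 3 via uRv]
Accessibility: uRu, uRv, vRv
Branch closes: p and ¬p both at v.
Every branch of the negation's tableau closes; the branch above is one of them.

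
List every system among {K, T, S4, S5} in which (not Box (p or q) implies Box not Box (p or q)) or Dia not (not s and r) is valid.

S5

S5-tableau for the negation not ((not Box (p or q) implies Box not Box (p or q)) or Dia not (not s and r)):
1. not ((not Box (p or q) implies Box not Box (p or q)) or Dia not (not s and r)), w0
2. not (not Box (p or q) implies Box not Box (p or q)), w0
3. not Dia not (not s and r), w0
4. not Box (p or q), w0
5. not Box not Box (p or q), w0
6. not s and r, w0
7. not s, w0
8. r, w0
9. not (p or q), w1
10. not p, w1
11. not q, w1
12. not s and r, w1
13. not s, w1
14. r, w1
15. Box (p or q), w2
16. not s and r, w2
17. not s, w2
18. r, w2
19. p or q, w0
20. p or q, w1
21. p or q, w2
22. q, w0
23. q, w1
Accessibility: w0Rw0, w0Rw1, w0Rw2, w1Rw0, w1Rw1, w1Rw2, w2Rw0, w2Rw1, w2Rw2
Branch closes: q and not q both at w1.
Every branch closes (one shown): valid in S5.
S4-tableau for the negation not ((not Box (p or q) implies Box not Box (p or q)) or Dia not (not s and r)):
1. not ((not Box (p or q) implies Box not Box (p or q)) or Dia not (not s and r)), w0
2. not (not Box (p or q) implies Box not Box (p or q)), w0
3. not Dia not (not s and r), w0
4. not Box (p or q), w0
5. not Box not Box (p or q), w0
6. not s and r, w0
7. not s, w0
8. r, w0
9. not (p or q), w1
10. not p, w1
11. not q, w1
12. not s and r, w1
13. not s, w1
14. r, w1
15. Box (p or q), w2
16. not s and r, w2
17. not s, w2
18. r, w2
19. p or q, w2
20. q, w2
Accessibility: w0Rw0, w0Rw1, w0Rw2, w1Rw1, w2Rw2
Complete open branch: countermodel on an S4-frame, so not valid in S4, nor in K, T (the same frame is also a K-frame and a T-frame).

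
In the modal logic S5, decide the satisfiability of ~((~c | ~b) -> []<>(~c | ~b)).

No, unsatisfiable

1. ~((~c | ~b) -> []<>(~c | ~b)), w0
2. ~c | ~b, w0   [~->-rule on 1]
3. ~[]<>(~c | ~b), w0   [~->-rule on 1]
4. ~b, w0   [|-rule on 2 (branches; this branch)]
5. ~<>(~c | ~b), w1   [~[]-rule on 3: fresh world w1, w0Rw1]
6. ~(~c | ~b), w0   [~<>-rule on 5 via w1Rw0]
7. c, w0   [~|-rule on 6]
8. b, w0   [~|-rule on 6]
Accessibility: w0Rw0, w0Rw1, w1Rw0, w1Rw1
Branch closes: b and ~b both at w0.
(One branch shown.) All branches close.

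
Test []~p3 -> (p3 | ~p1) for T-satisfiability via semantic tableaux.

1. []~p3 -> (p3 | ~p1), 0
2. p3 | ~p1, 0
3. ~p1, 0
Accessibility: 0R0

Yes, satisfiable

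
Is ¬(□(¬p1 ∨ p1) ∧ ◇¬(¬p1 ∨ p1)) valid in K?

Tableau for the negation □(¬p1 ∨ p1) ∧ ◇¬(¬p1 ∨ p1):
1. □(¬p1 ∨ p1) ∧ ◇¬(¬p1 ∨ p1), w0
2. □(¬p1 ∨ p1), w0   [∧-rule on 1]
3. ◇¬(¬p1 ∨ p1), w0   [∧-rule on 1]
4. ¬(¬p1 ∨ p1), w1   [◇-rule on 3: fresh world w1, w0Rw1]
5. p1, w1   [¬∨-rule on 4]
6. ¬p1, w1   [¬∨-rule on 4]
Accessibility: w0Rw1
Branch closes: p1 and ¬p1 both at w1.
Every branch of the negation's tableau closes; the branch above is one of them.

Yes, valid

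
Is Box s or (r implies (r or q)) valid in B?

Tableau for the negation not (Box s or (r implies (r or q))):
1. not (Box s or (r implies (r or q))), 0
2. not Box s, 0
3. not (r implies (r or q)), 0
4. r, 0
5. not (r or q), 0
6. not r, 0
7. not q, 0
Accessibility: 0R0
Branch closes: r and not r both at 0.
Every branch of the negation's tableau closes; the branch above is one of them.

Valid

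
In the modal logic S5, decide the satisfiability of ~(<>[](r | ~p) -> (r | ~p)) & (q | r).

Unsatisfiable

1. ~(<>[](r | ~p) -> (r | ~p)) & (q | r), u
2. ~(<>[](r | ~p) -> (r | ~p)), u
3. q | r, u
4. <>[](r | ~p), u
5. ~(r | ~p), u
6. ~r, u
7. p, u
8. q, u
9. [](r | ~p), v
10. r | ~p, u
11. r | ~p, v
12. ~p, u
Accessibility: uRu, uRv, vRu, vRv
Branch closes: p and ~p both at u.
Every branch closes; the branch above is one of them.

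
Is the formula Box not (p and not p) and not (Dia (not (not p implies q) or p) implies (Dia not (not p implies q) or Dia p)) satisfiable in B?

1. Box not (p and not p) and not (Dia (not (not p implies q) or p) implies (Dia not (not p implies q) or Dia p)), 0
2. Box not (p and not p), 0
3. not (Dia (not (not p implies q) or p) implies (Dia not (not p implies q) or Dia p)), 0
4. Dia (not (not p implies q) or p), 0
5. not (Dia not (not p implies q) or Dia p), 0
6. not Dia not (not p implies q), 0
7. not Dia p, 0
8. not (p and not p), 0
9. not p implies q, 0
10. not p, 0
11. q, 0
12. not (not p implies q) or p, 1
13. not (p and not p), 1
14. not p implies q, 1
15. not p, 1
16. not (not p implies q), 1
17. not q, 1
18. q, 1
Accessibility: 0R0, 0R1, 1R0, 1R1
Branch closes: q and not q both at 1.
(One branch shown.) All branches close.

Unsatisfiable (every branch closes)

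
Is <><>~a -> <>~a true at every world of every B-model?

Not valid

Tableau for the negation ~(<><>~a -> <>~a):
1. ~(<><>~a -> <>~a), u
2. <><>~a, u   [~->-rule on 1]
3. ~<>~a, u   [~->-rule on 1]
4. a, u   [~<>-rule on 3 via uRu]
5. <>~a, v   [<>-rule on 2: fresh world v, uRv]
6. a, v   [~<>-rule on 3 via uRv]
7. ~a, w   [<>-rule on 5: fresh world w, vRw]
Accessibility: uRu, uRv, vRu, vRv, vRw, wRv, wRw
The negation has an open branch (countermodel exists).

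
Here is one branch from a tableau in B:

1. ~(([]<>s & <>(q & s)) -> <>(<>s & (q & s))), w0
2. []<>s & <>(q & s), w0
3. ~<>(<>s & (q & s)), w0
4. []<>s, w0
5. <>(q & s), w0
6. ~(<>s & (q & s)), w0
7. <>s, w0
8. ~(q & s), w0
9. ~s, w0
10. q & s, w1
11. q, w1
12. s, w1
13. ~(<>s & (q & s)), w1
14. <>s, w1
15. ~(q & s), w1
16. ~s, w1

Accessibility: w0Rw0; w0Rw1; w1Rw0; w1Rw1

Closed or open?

Both s and ~s appear at w1.

Closed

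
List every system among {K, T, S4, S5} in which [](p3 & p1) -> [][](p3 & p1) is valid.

S4, S5

T-tableau for the negation ~([](p3 & p1) -> [][](p3 & p1)):
1. ~([](p3 & p1) -> [][](p3 & p1)), w0
2. [](p3 & p1), w0
3. ~[][](p3 & p1), w0
4. p3 & p1, w0
5. p3, w0
6. p1, w0
7. ~[](p3 & p1), w1
8. p3 & p1, w1
9. p3, w1
10. p1, w1
11. ~(p3 & p1), w2
12. ~p1, w2
Accessibility: w0Rw0, w0Rw1, w1Rw1, w1Rw2, w2Rw2
Complete open branch: countermodel on a T-frame, so not valid in T, nor in K (the same frame is also a K-frame).
S4-tableau for the negation ~([](p3 & p1) -> [][](p3 & p1)):
1. ~([](p3 & p1) -> [][](p3 & p1)), w0
2. [](p3 & p1), w0
3. ~[][](p3 & p1), w0
4. p3 & p1, w0
5. p3, w0
6. p1, w0
7. ~[](p3 & p1), w1
8. p3 & p1, w1
9. p3, w1
10. p1, w1
11. ~(p3 & p1), w2
12. p3 & p1, w2
13. p3, w2
14. p1, w2
15. ~p1, w2
Accessibility: w0Rw0, w0Rw1, w0Rw2, w1Rw1, w1Rw2, w2Rw2
Branch closes: p1 and ~p1 both at w2.
Every branch closes (one shown): valid in S4, hence also in S5 (every theorem of S4 is a theorem of S5).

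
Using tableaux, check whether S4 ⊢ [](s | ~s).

Valid

Tableau for the negation ~[](s | ~s):
1. ~[](s | ~s), w0
2. ~(s | ~s), w1   [~[]-rule on 1: fresh world w1, w0Rw1]
3. ~s, w1   [~|-rule on 2]
4. s, w1   [~|-rule on 2]
Accessibility: w0Rw0, w0Rw1, w1Rw1
Branch closes: s and ~s both at w1.
Every branch of the negation's tableau closes; the branch above is one of them.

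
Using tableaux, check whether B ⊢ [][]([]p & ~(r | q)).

Tableau for the negation ~[][]([]p & ~(r | q)):
1. ~[][]([]p & ~(r | q)), w0
2. ~[]([]p & ~(r | q)), w1   [~[]-rule on 1: fresh world w1, w0Rw1]
3. ~([]p & ~(r | q)), w2   [~[]-rule on 2: fresh world w2, w1Rw2]
4. r | q, w2   [~&-rule on 3 (branches; this branch)]
5. q, w2   [|-rule on 4 (branches; this branch)]
Accessibility: w0Rw0, w0Rw1, w1Rw0, w1Rw1, w1Rw2, w2Rw1, w2Rw2
The negation has an open branch (countermodel exists).

No, not valid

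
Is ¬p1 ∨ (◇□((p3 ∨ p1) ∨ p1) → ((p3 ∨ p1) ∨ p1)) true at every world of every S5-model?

Valid

Tableau for the negation ¬(¬p1 ∨ (◇□((p3 ∨ p1) ∨ p1) → ((p3 ∨ p1) ∨ p1))):
1. ¬(¬p1 ∨ (◇□((p3 ∨ p1) ∨ p1) → ((p3 ∨ p1) ∨ p1))), w0
2. p1, w0   [¬∨-rule on 1]
3. ¬(◇□((p3 ∨ p1) ∨ p1) → ((p3 ∨ p1) ∨ p1)), w0   [¬∨-rule on 1]
4. ◇□((p3 ∨ p1) ∨ p1), w0   [¬→-rule on 3]
5. ¬((p3 ∨ p1) ∨ p1), w0   [¬→-rule on 3]
6. ¬(p3 ∨ p1), w0   [¬∨-rule on 5]
7. ¬p1, w0   [¬∨-rule on 5]
Accessibility: w0Rw0
Branch closes: p1 and ¬p1 both at w0.
All branches of the negation close; one closing branch shown above.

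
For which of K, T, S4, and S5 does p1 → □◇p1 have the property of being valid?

S5-tableau for the negation ¬(p1 → □◇p1):
1. ¬(p1 → □◇p1), 0
2. p1, 0
3. ¬□◇p1, 0
4. ¬◇p1, 1
5. ¬p1, 0
Accessibility: 0R0, 0R1, 1R0, 1R1
Branch closes: p1 and ¬p1 both at 0.
Every branch closes (one shown): valid in S5.
S4-tableau for the negation ¬(p1 → □◇p1):
1. ¬(p1 → □◇p1), 0
2. p1, 0
3. ¬□◇p1, 0
4. ¬◇p1, 1
5. ¬p1, 1
Accessibility: 0R0, 0R1, 1R1
Complete open branch: countermodel on an S4-frame, so not valid in S4, nor in K, T (the same frame is also a K-frame and a T-frame).

S5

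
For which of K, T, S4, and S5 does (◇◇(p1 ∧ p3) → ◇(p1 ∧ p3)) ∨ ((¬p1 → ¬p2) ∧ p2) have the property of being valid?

S4, S5

S4-tableau for the negation ¬((◇◇(p1 ∧ p3) → ◇(p1 ∧ p3)) ∨ ((¬p1 → ¬p2) ∧ p2)):
1. ¬((◇◇(p1 ∧ p3) → ◇(p1 ∧ p3)) ∨ ((¬p1 → ¬p2) ∧ p2)), w0
2. ¬(◇◇(p1 ∧ p3) → ◇(p1 ∧ p3)), w0   [¬∨-rule on 1]
3. ¬((¬p1 → ¬p2) ∧ p2), w0   [¬∨-rule on 1]
4. ◇◇(p1 ∧ p3), w0   [¬→-rule on 2]
5. ¬◇(p1 ∧ p3), w0   [¬→-rule on 2]
6. ¬(p1 ∧ p3), w0   [¬◇-rule on 5 via w0Rw0]
7. ¬(¬p1 → ¬p2), w0   [¬∧-rule on 3 (branches; this branch)]
8. ¬p1, w0   [¬→-rule on 7]
9. p2, w0   [¬→-rule on 7]
10. ¬p3, w0   [¬∧-rule on 6 (branches; this branch)]
11. ◇(p1 ∧ p3), w1   [◇-rule on 4: fresh world w1, w0Rw1]
12. ¬(p1 ∧ p3), w1   [¬◇-rule on 5 via w0Rw1]
13. ¬p3, w1   [¬∧-rule on 12 (branches; this branch)]
14. p1 ∧ p3, w2   [◇-rule on 11: fresh world w2, w1Rw2]
15. p1, w2   [∧-rule on 14]
16. p3, w2   [∧-rule on 14]
17. ¬(p1 ∧ p3), w2   [¬◇-rule on 5 via w0Rw2]
18. ¬p3, w2   [¬∧-rule on 17 (branches; this branch)]
Accessibility: w0Rw0, w0Rw1, w0Rw2, w1Rw1, w1Rw2, w2Rw2
Branch closes: p3 and ¬p3 both at w2.
Every branch closes (one shown): valid in S4, hence also in S5 (every theorem of S4 is a theorem of S5).
T-tableau for the negation ¬((◇◇(p1 ∧ p3) → ◇(p1 ∧ p3)) ∨ ((¬p1 → ¬p2) ∧ p2)):
1. ¬((◇◇(p1 ∧ p3) → ◇(p1 ∧ p3)) ∨ ((¬p1 → ¬p2) ∧ p2)), w0
2. ¬(◇◇(p1 ∧ p3) → ◇(p1 ∧ p3)), w0   [¬∨-rule on 1]
3. ¬((¬p1 → ¬p2) ∧ p2), w0   [¬∨-rule on 1]
4. ◇◇(p1 ∧ p3), w0   [¬→-rule on 2]
5. ¬◇(p1 ∧ p3), w0   [¬→-rule on 2]
6. ¬(p1 ∧ p3), w0   [¬◇-rule on 5 via w0Rw0]
7. ¬p2, w0   [¬∧-rule on 3 (branches; this branch)]
8. ¬p3, w0   [¬∧-rule on 6 (branches; this branch)]
9. ◇(p1 ∧ p3), w1   [◇-rule on 4: fresh world w1, w0Rw1]
10. ¬(p1 ∧ p3), w1   [¬◇-rule on 5 via w0Rw1]
11. ¬p3, w1   [¬∧-rule on 10 (branches; this branch)]
12. p1 ∧ p3, w2   [◇-rule on 9: fresh world w2, w1Rw2]
13. p1, w2   [∧-rule on 12]
14. p3, w2   [∧-rule on 12]
Accessibility: w0Rw0, w0Rw1, w1Rw1, w1Rw2, w2Rw2
Complete open branch: countermodel on a T-frame, so not valid in T, nor in K (the same frame is also a K-frame).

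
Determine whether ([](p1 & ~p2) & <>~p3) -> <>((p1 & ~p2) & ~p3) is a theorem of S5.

Tableau for the negation ~(([](p1 & ~p2) & <>~p3) -> <>((p1 & ~p2) & ~p3)):
1. ~(([](p1 & ~p2) & <>~p3) -> <>((p1 & ~p2) & ~p3)), u
2. [](p1 & ~p2) & <>~p3, u
3. ~<>((p1 & ~p2) & ~p3), u
4. [](p1 & ~p2), u
5. <>~p3, u
6. ~((p1 & ~p2) & ~p3), u
7. p1 & ~p2, u
8. p1, u
9. ~p2, u
10. p3, u
11. ~p3, v
12. ~((p1 & ~p2) & ~p3), v
13. p1 & ~p2, v
14. p1, v
15. ~p2, v
16. ~(p1 & ~p2), v
17. p2, v
Accessibility: uRu, uRv, vRu, vRv
Branch closes: p2 and ~p2 both at v.
All branches of the negation close; one closing branch shown above.

Yes, valid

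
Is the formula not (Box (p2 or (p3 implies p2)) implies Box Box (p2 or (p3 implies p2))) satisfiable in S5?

Unsatisfiable (every branch closes)

1. not (Box (p2 or (p3 implies p2)) implies Box Box (p2 or (p3 implies p2))), u
2. Box (p2 or (p3 implies p2)), u
3. not Box Box (p2 or (p3 implies p2)), u
4. p2 or (p3 implies p2), u
5. p3 implies p2, u
6. p2, u
7. not Box (p2 or (p3 implies p2)), v
8. p2 or (p3 implies p2), v
9. p3 implies p2, v
10. p2, v
11. not (p2 or (p3 implies p2)), w
12. not p2, w
13. not (p3 implies p2), w
14. p3, w
15. p2 or (p3 implies p2), w
16. p3 implies p2, w
17. p2, w
Accessibility: uRu, uRv, uRw, vRu, vRv, vRw, wRu, wRv, wRw
Branch closes: p2 and not p2 both at w.
Every branch closes; the branch above is one of them.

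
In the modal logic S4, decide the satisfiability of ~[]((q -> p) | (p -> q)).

Unsatisfiable

1. ~[]((q -> p) | (p -> q)), u
2. ~((q -> p) | (p -> q)), v   [~[]-rule on 1: fresh world v, uRv]
3. ~(q -> p), v   [~|-rule on 2]
4. ~(p -> q), v   [~|-rule on 2]
5. q, v   [~->-rule on 3]
6. ~p, v   [~->-rule on 3]
7. p, v   [~->-rule on 4]
8. ~q, v   [~->-rule on 4]
Accessibility: uRu, uRv, vRv
Branch closes: p and ~p both at v.
Every branch closes; the branch above is one of them.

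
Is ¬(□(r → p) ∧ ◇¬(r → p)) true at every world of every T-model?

Valid

Tableau for the negation □(r → p) ∧ ◇¬(r → p):
1. □(r → p) ∧ ◇¬(r → p), 0
2. □(r → p), 0
3. ◇¬(r → p), 0
4. r → p, 0
5. p, 0
6. ¬(r → p), 1
7. r, 1
8. ¬p, 1
9. r → p, 1
10. p, 1
Accessibility: 0R0, 0R1, 1R1
Branch closes: p and ¬p both at 1.
Every branch of the negation's tableau closes; the branch above is one of them.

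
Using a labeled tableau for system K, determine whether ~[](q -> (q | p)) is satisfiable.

1. ~[](q -> (q | p)), w0
2. ~(q -> (q | p)), w1
3. q, w1
4. ~(q | p), w1
5. ~q, w1
6. ~p, w1
Accessibility: w0Rw1
Branch closes: q and ~q both at w1.
(One branch shown.) All branches close.

Unsatisfiable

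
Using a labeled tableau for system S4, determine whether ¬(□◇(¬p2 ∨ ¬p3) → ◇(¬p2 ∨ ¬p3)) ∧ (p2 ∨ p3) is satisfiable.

1. ¬(□◇(¬p2 ∨ ¬p3) → ◇(¬p2 ∨ ¬p3)) ∧ (p2 ∨ p3), w0
2. ¬(□◇(¬p2 ∨ ¬p3) → ◇(¬p2 ∨ ¬p3)), w0
3. p2 ∨ p3, w0
4. □◇(¬p2 ∨ ¬p3), w0
5. ¬◇(¬p2 ∨ ¬p3), w0
6. ◇(¬p2 ∨ ¬p3), w0
7. ¬(¬p2 ∨ ¬p3), w0
8. p2, w0
9. p3, w0
10. ¬p2 ∨ ¬p3, w1
11. ◇(¬p2 ∨ ¬p3), w1
12. ¬(¬p2 ∨ ¬p3), w1
13. p2, w1
14. p3, w1
15. ¬p3, w1
Accessibility: w0Rw0, w0Rw1, w1Rw1
Branch closes: p3 and ¬p3 both at w1.
All branches of the tableau close; one closing branch shown above.

Unsatisfiable (every branch closes)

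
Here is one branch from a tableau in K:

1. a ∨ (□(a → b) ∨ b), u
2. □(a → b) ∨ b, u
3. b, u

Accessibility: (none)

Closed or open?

Open

No world carries both an atom and its negation.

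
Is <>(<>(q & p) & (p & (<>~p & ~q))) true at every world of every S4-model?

No, not valid

Tableau for the negation ~<>(<>(q & p) & (p & (<>~p & ~q))):
1. ~<>(<>(q & p) & (p & (<>~p & ~q))), u
2. ~(<>(q & p) & (p & (<>~p & ~q))), u   [~<>-rule on 1 via uRu]
3. ~(p & (<>~p & ~q)), u   [~&-rule on 2 (branches; this branch)]
4. ~(<>~p & ~q), u   [~&-rule on 3 (branches; this branch)]
5. q, u   [~&-rule on 4 (branches; this branch)]
Accessibility: uRu
The negation has an open branch (countermodel exists).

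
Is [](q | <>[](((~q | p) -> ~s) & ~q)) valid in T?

Tableau for the negation ~[](q | <>[](((~q | p) -> ~s) & ~q)):
1. ~[](q | <>[](((~q | p) -> ~s) & ~q)), 0
2. ~(q | <>[](((~q | p) -> ~s) & ~q)), 1
3. ~q, 1
4. ~<>[](((~q | p) -> ~s) & ~q), 1
5. ~[](((~q | p) -> ~s) & ~q), 1
6. ~(((~q | p) -> ~s) & ~q), 2
7. ~[](((~q | p) -> ~s) & ~q), 2
8. q, 2
9. ~(((~q | p) -> ~s) & ~q), 3
10. q, 3
Accessibility: 0R0, 0R1, 1R1, 1R2, 2R2, 2R3, 3R3
The negation has an open branch (countermodel exists).

Invalid (countermodel exists)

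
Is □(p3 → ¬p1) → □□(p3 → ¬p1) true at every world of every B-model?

Tableau for the negation ¬(□(p3 → ¬p1) → □□(p3 → ¬p1)):
1. ¬(□(p3 → ¬p1) → □□(p3 → ¬p1)), u
2. □(p3 → ¬p1), u   [¬→-rule on 1]
3. ¬□□(p3 → ¬p1), u   [¬→-rule on 1]
4. p3 → ¬p1, u   [□-rule on 2 via uRu]
5. ¬p1, u   [→-rule on 4 (branches; this branch)]
6. ¬□(p3 → ¬p1), v   [¬□-rule on 3: fresh world v, uRv]
7. p3 → ¬p1, v   [□-rule on 2 via uRv]
8. ¬p1, v   [→-rule on 7 (branches; this branch)]
9. ¬(p3 → ¬p1), w   [¬□-rule on 6: fresh world w, vRw]
10. p3, w   [¬→-rule on 9]
11. p1, w   [¬→-rule on 9]
Accessibility: uRu, uRv, vRu, vRv, vRw, wRv, wRw
The negation has an open branch (countermodel exists).

No, not valid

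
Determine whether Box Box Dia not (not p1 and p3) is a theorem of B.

No, not valid

Tableau for the negation not Box Box Dia not (not p1 and p3):
1. not Box Box Dia not (not p1 and p3), u
2. not Box Dia not (not p1 and p3), v
3. not Dia not (not p1 and p3), w
4. not p1 and p3, v
5. not p1, v
6. p3, v
7. not p1 and p3, w
8. not p1, w
9. p3, w
Accessibility: uRu, uRv, vRu, vRv, vRw, wRv, wRw
The negation has an open branch (countermodel exists).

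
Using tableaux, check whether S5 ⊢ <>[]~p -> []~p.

Tableau for the negation ~(<>[]~p -> []~p):
1. ~(<>[]~p -> []~p), w0
2. <>[]~p, w0   [~->-rule on 1]
3. ~[]~p, w0   [~->-rule on 1]
4. []~p, w1   [<>-rule on 2: fresh world w1, w0Rw1]
5. ~p, w0   [[]-rule on 4 via w1Rw0]
6. ~p, w1   [[]-rule on 4 via w1Rw1]
7. p, w2   [~[]-rule on 3: fresh world w2, w0Rw2]
8. ~p, w2   [[]-rule on 4 via w1Rw2]
Accessibility: w0Rw0, w0Rw1, w0Rw2, w1Rw0, w1Rw1, w1Rw2, w2Rw0, w2Rw1, w2Rw2
Branch closes: p and ~p both at w2.
Every branch of the negation's tableau closes; the branch above is one of them.

Valid in S5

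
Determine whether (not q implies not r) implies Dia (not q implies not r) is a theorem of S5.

Valid in S5

Tableau for the negation not ((not q implies not r) implies Dia (not q implies not r)):
1. not ((not q implies not r) implies Dia (not q implies not r)), w0
2. not q implies not r, w0
3. not Dia (not q implies not r), w0
4. not (not q implies not r), w0
5. not q, w0
6. r, w0
7. not r, w0
Accessibility: w0Rw0
Branch closes: r and not r both at w0.
Every branch of the negation's tableau closes; the branch above is one of them.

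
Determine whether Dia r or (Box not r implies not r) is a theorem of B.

Tableau for the negation not (Dia r or (Box not r implies not r)):
1. not (Dia r or (Box not r implies not r)), 0
2. not Dia r, 0
3. not (Box not r implies not r), 0
4. Box not r, 0
5. r, 0
6. not r, 0
Accessibility: 0R0
Branch closes: r and not r both at 0.
All branches of the negation close; one closing branch shown above.

Valid in B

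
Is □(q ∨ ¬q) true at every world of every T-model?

Valid in T

Tableau for the negation ¬□(q ∨ ¬q):
1. ¬□(q ∨ ¬q), w0
2. ¬(q ∨ ¬q), w1
3. ¬q, w1
4. q, w1
Accessibility: w0Rw0, w0Rw1, w1Rw1
Branch closes: q and ¬q both at w1.
All branches of the negation close; one closing branch shown above.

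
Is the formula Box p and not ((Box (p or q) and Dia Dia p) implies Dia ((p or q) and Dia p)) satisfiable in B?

1. Box p and not ((Box (p or q) and Dia Dia p) implies Dia ((p or q) and Dia p)), u
2. Box p, u
3. not ((Box (p or q) and Dia Dia p) implies Dia ((p or q) and Dia p)), u
4. Box (p or q) and Dia Dia p, u
5. not Dia ((p or q) and Dia p), u
6. Box (p or q), u
7. Dia Dia p, u
8. p, u
9. not ((p or q) and Dia p), u
10. p or q, u
11. not Dia p, u
12. not p, u
Accessibility: uRu
Branch closes: p and not p both at u.
Every branch closes; the branch above is one of them.

Unsatisfiable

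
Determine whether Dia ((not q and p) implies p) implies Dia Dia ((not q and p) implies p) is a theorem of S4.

Tableau for the negation not (Dia ((not q and p) implies p) implies Dia Dia ((not q and p) implies p)):
1. not (Dia ((not q and p) implies p) implies Dia Dia ((not q and p) implies p)), w0
2. Dia ((not q and p) implies p), w0
3. not Dia Dia ((not q and p) implies p), w0
4. not Dia ((not q and p) implies p), w0
5. not ((not q and p) implies p), w0
6. not q and p, w0
7. not p, w0
8. not q, w0
9. p, w0
Accessibility: w0Rw0
Branch closes: p and not p both at w0.
Every branch of the negation's tableau closes; the branch above is one of them.

Valid in S4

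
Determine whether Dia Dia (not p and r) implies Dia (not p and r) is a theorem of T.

Tableau for the negation not (Dia Dia (not p and r) implies Dia (not p and r)):
1. not (Dia Dia (not p and r) implies Dia (not p and r)), 0
2. Dia Dia (not p and r), 0   [neg-implies-rule on 1]
3. not Dia (not p and r), 0   [neg-implies-rule on 1]
4. not (not p and r), 0   [neg-Dia-rule on 3 via 0R0]
5. not r, 0   [neg-and-rule on 4 (branches; this branch)]
6. Dia (not p and r), 1   [Dia-rule on 2: fresh world 1, 0R1]
7. not (not p and r), 1   [neg-Dia-rule on 3 via 0R1]
8. not r, 1   [neg-and-rule on 7 (branches; this branch)]
9. not p and r, 2   [Dia-rule on 6: fresh world 2, 1R2]
10. not p, 2   [and-rule on 9]
11. r, 2   [and-rule on 9]
Accessibility: 0R0, 0R1, 1R1, 1R2, 2R2
The negation has an open branch (countermodel exists).

No, not valid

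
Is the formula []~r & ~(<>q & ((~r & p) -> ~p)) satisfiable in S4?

Satisfiable

1. []~r & ~(<>q & ((~r & p) -> ~p)), w0
2. []~r, w0   [&-rule on 1]
3. ~(<>q & ((~r & p) -> ~p)), w0   [&-rule on 1]
4. ~r, w0   [[]-rule on 2 via w0Rw0]
5. ~((~r & p) -> ~p), w0   [~&-rule on 3 (branches; this branch)]
6. ~r & p, w0   [~->-rule on 5]
7. p, w0   [~->-rule on 5]
Accessibility: w0Rw0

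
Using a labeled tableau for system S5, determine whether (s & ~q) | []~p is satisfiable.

Satisfiable (open branch found)

1. (s & ~q) | []~p, 0
2. []~p, 0
3. ~p, 0
Accessibility: 0R0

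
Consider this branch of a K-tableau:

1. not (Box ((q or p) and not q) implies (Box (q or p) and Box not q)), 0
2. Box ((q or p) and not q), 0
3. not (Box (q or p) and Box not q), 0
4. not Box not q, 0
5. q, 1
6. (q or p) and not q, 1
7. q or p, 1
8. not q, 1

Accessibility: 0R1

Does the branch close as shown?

Yes, closed

Both q and not q appear at 1.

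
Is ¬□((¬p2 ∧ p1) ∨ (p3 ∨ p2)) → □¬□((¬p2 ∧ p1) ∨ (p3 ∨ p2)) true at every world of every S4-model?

Tableau for the negation ¬(¬□((¬p2 ∧ p1) ∨ (p3 ∨ p2)) → □¬□((¬p2 ∧ p1) ∨ (p3 ∨ p2))):
1. ¬(¬□((¬p2 ∧ p1) ∨ (p3 ∨ p2)) → □¬□((¬p2 ∧ p1) ∨ (p3 ∨ p2))), 0
2. ¬□((¬p2 ∧ p1) ∨ (p3 ∨ p2)), 0
3. ¬□¬□((¬p2 ∧ p1) ∨ (p3 ∨ p2)), 0
4. ¬((¬p2 ∧ p1) ∨ (p3 ∨ p2)), 1
5. ¬(¬p2 ∧ p1), 1
6. ¬(p3 ∨ p2), 1
7. ¬p3, 1
8. ¬p2, 1
9. ¬p1, 1
10. □((¬p2 ∧ p1) ∨ (p3 ∨ p2)), 2
11. (¬p2 ∧ p1) ∨ (p3 ∨ p2), 2
12. p3 ∨ p2, 2
13. p2, 2
Accessibility: 0R0, 0R1, 0R2, 1R1, 2R2
The negation has an open branch (countermodel exists).

Invalid (countermodel exists)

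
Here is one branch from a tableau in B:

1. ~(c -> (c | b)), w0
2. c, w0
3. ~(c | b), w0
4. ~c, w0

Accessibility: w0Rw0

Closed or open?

Yes, closed

Both c and ~c appear at w0.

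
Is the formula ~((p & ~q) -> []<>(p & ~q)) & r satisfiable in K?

Yes, satisfiable

1. ~((p & ~q) -> []<>(p & ~q)) & r, 0
2. ~((p & ~q) -> []<>(p & ~q)), 0   [&-rule on 1]
3. r, 0   [&-rule on 1]
4. p & ~q, 0   [~->-rule on 2]
5. ~[]<>(p & ~q), 0   [~->-rule on 2]
6. p, 0   [&-rule on 4]
7. ~q, 0   [&-rule on 4]
8. ~<>(p & ~q), 1   [~[]-rule on 5: fresh world 1, 0R1]
Accessibility: 0R1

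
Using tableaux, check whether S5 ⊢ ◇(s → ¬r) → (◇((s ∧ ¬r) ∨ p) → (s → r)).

Tableau for the negation ¬(◇(s → ¬r) → (◇((s ∧ ¬r) ∨ p) → (s → r))):
1. ¬(◇(s → ¬r) → (◇((s ∧ ¬r) ∨ p) → (s → r))), w0
2. ◇(s → ¬r), w0   [¬→-rule on 1]
3. ¬(◇((s ∧ ¬r) ∨ p) → (s → r)), w0   [¬→-rule on 1]
4. ◇((s ∧ ¬r) ∨ p), w0   [¬→-rule on 3]
5. ¬(s → r), w0   [¬→-rule on 3]
6. s, w0   [¬→-rule on 5]
7. ¬r, w0   [¬→-rule on 5]
8. s → ¬r, w1   [◇-rule on 2: fresh world w1, w0Rw1]
9. ¬r, w1   [→-rule on 8 (branches; this branch)]
10. (s ∧ ¬r) ∨ p, w2   [◇-rule on 4: fresh world w2, w0Rw2]
11. p, w2   [∨-rule on 10 (branches; this branch)]
Accessibility: w0Rw0, w0Rw1, w0Rw2, w1Rw0, w1Rw1, w1Rw2, w2Rw0, w2Rw1, w2Rw2
The negation has an open branch (countermodel exists).

No, not valid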